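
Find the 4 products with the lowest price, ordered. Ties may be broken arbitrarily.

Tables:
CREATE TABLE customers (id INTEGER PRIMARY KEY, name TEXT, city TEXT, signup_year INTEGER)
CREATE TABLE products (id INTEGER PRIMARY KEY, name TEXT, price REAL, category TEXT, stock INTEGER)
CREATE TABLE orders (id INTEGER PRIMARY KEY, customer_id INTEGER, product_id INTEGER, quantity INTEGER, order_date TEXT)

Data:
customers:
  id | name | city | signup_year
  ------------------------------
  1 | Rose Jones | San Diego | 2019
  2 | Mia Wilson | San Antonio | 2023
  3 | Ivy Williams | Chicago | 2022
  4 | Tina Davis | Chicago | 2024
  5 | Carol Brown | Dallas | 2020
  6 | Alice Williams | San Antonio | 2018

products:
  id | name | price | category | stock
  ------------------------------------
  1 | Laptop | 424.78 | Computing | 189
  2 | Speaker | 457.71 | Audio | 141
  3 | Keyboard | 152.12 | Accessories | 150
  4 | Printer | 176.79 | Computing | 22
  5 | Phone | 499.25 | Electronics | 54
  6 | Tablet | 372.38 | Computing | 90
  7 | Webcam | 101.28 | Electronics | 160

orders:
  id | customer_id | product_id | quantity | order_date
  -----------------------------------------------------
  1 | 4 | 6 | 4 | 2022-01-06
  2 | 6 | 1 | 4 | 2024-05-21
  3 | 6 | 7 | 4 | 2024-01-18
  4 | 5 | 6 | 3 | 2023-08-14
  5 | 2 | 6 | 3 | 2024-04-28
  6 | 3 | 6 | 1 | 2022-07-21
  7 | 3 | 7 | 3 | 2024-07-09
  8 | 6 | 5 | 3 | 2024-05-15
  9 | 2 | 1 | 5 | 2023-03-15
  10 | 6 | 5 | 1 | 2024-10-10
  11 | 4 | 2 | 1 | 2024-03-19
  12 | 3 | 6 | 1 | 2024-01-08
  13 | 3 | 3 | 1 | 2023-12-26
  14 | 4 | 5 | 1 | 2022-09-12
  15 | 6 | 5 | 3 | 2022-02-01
SELECT name, price FROM products ORDER BY price ASC LIMIT 4

Execution result:
name | price
Webcam | 101.28
Keyboard | 152.12
Printer | 176.79
Tablet | 372.38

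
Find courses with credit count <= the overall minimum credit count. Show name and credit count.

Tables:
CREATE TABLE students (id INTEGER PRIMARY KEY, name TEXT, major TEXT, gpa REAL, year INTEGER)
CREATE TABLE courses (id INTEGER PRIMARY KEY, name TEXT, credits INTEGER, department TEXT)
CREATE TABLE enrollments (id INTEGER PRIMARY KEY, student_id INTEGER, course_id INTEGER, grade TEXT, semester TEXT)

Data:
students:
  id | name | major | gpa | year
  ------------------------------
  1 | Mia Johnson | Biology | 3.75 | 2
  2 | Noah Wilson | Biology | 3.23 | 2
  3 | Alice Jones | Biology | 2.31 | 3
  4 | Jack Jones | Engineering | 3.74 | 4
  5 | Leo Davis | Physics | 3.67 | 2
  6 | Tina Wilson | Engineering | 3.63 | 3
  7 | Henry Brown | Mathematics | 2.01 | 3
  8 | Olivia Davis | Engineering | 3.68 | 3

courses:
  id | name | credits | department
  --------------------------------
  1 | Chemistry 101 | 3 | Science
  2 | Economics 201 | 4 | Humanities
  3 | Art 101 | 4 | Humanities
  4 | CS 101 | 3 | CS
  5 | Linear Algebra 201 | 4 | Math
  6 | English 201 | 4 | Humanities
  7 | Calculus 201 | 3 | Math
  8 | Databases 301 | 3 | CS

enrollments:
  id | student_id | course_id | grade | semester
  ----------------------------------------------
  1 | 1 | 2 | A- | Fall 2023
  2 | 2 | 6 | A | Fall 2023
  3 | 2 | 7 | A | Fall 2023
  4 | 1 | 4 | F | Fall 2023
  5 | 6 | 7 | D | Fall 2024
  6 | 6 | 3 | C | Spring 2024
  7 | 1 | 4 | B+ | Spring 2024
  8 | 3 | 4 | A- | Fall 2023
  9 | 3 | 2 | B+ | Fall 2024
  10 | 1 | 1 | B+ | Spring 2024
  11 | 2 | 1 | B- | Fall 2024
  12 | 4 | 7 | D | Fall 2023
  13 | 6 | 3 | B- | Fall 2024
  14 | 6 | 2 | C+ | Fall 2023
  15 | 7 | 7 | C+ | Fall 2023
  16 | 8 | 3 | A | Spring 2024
SELECT name, credits FROM courses WHERE credits <= (SELECT MIN(credits) FROM courses)

Execution result:
name | credits
Chemistry 101 | 3
CS 101 | 3
Calculus 201 | 3
Databases 301 | 3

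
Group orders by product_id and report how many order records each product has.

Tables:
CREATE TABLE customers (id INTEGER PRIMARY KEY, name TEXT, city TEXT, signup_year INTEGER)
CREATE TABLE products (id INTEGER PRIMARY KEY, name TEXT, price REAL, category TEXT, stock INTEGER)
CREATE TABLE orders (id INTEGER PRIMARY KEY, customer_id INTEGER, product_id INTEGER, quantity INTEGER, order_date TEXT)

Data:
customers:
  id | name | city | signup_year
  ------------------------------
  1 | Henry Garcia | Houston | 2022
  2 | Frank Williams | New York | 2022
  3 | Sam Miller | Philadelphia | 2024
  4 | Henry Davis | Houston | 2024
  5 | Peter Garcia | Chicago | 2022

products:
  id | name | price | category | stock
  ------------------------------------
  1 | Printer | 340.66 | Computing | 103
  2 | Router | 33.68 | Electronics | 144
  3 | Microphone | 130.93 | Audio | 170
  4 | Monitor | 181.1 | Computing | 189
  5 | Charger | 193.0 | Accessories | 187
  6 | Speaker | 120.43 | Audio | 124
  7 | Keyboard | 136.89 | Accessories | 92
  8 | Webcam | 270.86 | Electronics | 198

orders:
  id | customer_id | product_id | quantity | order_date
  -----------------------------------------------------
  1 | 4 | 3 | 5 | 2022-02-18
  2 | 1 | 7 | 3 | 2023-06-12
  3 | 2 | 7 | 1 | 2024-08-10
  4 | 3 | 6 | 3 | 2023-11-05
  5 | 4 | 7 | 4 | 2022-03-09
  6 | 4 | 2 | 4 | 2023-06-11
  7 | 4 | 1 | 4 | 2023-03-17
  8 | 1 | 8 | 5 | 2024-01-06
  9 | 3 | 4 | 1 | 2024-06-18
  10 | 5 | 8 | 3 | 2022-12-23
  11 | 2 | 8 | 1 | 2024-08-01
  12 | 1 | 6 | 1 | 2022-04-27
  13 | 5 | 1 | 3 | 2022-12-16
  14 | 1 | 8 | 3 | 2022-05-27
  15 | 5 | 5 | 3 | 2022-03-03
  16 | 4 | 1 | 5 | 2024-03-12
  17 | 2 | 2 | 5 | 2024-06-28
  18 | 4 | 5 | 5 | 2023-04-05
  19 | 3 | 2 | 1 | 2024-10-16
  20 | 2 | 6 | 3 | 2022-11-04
SELECT product_id, COUNT(*) AS order_count FROM orders GROUP BY product_id

Execution result:
product_id | order_count
1 | 3
2 | 3
3 | 1
4 | 1
5 | 2
6 | 3
7 | 3
8 | 4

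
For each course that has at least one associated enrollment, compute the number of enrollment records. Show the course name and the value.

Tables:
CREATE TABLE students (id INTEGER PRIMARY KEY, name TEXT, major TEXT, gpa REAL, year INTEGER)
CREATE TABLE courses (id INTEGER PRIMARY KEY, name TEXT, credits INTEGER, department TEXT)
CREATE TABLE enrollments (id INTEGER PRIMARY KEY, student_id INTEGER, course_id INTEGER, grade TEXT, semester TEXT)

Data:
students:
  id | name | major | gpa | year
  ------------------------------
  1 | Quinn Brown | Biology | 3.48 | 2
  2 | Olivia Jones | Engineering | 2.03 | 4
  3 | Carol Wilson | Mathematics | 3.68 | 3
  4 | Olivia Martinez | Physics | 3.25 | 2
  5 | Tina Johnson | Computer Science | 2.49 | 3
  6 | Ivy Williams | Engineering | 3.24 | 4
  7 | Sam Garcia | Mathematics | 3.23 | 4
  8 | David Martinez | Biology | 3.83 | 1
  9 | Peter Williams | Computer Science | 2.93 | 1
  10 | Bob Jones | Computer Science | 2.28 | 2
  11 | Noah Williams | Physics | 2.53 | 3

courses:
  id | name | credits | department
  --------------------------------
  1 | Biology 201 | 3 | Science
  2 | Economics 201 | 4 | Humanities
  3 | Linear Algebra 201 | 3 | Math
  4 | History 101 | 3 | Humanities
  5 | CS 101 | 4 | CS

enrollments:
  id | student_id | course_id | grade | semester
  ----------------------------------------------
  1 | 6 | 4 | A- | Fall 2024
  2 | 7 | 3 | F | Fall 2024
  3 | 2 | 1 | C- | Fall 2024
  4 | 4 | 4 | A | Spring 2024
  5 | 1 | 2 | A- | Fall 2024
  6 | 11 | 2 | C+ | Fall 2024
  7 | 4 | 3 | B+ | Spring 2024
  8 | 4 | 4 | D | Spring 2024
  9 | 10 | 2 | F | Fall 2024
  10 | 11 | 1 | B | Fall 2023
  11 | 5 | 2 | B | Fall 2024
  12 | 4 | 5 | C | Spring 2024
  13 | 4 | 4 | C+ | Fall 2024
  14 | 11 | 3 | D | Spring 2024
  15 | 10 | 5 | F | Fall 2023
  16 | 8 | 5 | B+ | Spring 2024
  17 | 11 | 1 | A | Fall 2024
SELECT p.name, COUNT(*) AS n FROM enrollments c JOIN courses p ON c.course_id = p.id GROUP BY p.id, p.name

Execution result:
name | n
Biology 201 | 3
Economics 201 | 4
Linear Algebra 201 | 3
History 101 | 4
CS 101 | 3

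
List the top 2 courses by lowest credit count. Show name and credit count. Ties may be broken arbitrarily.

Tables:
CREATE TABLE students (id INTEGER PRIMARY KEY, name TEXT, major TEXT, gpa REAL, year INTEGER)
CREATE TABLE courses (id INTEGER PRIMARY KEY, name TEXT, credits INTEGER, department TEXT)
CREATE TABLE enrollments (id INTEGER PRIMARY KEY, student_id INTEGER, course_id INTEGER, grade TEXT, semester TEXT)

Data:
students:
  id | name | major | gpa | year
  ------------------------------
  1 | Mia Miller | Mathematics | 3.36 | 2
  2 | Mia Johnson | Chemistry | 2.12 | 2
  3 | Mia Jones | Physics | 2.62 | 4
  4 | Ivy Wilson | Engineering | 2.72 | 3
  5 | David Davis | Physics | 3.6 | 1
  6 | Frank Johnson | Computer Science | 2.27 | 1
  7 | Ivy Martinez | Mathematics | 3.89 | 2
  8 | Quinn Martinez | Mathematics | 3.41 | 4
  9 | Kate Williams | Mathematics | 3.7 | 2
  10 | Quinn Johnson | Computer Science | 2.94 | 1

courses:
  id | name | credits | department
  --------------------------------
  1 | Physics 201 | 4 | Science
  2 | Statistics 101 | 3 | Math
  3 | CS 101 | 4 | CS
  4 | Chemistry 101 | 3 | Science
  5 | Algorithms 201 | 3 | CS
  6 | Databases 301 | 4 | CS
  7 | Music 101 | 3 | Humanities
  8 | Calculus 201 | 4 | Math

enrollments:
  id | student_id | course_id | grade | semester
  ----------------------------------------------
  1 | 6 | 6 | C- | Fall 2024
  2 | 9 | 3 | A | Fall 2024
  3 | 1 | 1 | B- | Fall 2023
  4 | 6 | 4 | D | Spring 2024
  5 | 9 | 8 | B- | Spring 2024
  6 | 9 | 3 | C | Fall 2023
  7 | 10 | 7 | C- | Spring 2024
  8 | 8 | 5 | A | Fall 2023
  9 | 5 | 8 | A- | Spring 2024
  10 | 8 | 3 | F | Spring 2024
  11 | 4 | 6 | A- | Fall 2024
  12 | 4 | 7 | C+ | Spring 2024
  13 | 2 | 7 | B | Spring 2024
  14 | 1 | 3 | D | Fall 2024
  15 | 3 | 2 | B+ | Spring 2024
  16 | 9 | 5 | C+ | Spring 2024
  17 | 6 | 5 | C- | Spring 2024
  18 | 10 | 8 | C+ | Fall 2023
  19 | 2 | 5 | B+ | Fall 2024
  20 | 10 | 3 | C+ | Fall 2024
SELECT name, credits FROM courses ORDER BY credits ASC LIMIT 2

Execution result:
name | credits
Statistics 101 | 3
Chemistry 101 | 3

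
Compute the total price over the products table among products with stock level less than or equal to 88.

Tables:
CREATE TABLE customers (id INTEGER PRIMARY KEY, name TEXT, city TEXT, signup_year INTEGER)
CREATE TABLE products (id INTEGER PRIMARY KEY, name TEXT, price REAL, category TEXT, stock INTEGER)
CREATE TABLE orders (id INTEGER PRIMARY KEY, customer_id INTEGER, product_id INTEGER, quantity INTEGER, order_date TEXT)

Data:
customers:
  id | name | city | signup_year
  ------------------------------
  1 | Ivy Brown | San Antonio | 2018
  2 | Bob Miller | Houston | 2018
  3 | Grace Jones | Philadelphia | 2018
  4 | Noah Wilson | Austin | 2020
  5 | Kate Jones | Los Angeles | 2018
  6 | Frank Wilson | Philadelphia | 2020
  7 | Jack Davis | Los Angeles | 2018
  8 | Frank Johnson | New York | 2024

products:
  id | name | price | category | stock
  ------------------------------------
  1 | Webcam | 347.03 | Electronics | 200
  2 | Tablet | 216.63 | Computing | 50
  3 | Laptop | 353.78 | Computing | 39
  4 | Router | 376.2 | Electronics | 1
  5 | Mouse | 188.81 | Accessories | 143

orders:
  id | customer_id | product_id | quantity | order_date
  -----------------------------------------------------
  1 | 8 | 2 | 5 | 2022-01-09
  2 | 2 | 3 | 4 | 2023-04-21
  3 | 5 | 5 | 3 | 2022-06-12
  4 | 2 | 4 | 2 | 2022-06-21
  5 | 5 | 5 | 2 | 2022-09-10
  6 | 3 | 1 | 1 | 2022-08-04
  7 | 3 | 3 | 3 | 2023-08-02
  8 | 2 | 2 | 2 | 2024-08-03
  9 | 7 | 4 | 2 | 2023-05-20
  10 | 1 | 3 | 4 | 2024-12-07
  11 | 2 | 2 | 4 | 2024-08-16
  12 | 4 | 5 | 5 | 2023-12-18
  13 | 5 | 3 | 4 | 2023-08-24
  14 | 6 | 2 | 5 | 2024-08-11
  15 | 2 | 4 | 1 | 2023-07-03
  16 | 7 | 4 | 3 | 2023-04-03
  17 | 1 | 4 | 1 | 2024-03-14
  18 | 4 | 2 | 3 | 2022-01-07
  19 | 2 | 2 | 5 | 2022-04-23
SELECT SUM(price) FROM products WHERE stock <= 88

Execution result:
946.61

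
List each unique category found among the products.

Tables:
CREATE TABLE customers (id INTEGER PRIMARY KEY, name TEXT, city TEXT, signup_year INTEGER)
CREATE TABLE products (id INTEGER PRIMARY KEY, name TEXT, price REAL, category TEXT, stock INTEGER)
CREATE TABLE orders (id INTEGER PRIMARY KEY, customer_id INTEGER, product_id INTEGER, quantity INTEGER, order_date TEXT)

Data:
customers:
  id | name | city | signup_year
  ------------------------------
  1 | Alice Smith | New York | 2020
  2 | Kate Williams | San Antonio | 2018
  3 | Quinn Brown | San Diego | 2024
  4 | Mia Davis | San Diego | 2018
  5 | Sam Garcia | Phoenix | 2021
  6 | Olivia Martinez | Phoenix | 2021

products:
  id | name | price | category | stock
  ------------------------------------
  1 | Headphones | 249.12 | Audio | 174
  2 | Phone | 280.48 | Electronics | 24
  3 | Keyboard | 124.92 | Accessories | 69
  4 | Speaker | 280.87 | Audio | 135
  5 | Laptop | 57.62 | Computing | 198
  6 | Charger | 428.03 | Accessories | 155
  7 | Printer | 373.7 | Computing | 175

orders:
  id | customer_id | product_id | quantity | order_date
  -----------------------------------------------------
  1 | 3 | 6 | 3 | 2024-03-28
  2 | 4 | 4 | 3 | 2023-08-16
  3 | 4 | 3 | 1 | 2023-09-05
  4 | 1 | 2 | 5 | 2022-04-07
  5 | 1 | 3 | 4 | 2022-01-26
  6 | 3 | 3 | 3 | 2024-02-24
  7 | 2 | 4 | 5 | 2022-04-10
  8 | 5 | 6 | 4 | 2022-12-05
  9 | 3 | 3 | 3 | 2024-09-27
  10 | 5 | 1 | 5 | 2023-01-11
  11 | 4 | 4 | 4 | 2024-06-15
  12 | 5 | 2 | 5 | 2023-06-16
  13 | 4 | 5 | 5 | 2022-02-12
SELECT DISTINCT category FROM products

Execution result:
category
Audio
Electronics
Accessories
Computing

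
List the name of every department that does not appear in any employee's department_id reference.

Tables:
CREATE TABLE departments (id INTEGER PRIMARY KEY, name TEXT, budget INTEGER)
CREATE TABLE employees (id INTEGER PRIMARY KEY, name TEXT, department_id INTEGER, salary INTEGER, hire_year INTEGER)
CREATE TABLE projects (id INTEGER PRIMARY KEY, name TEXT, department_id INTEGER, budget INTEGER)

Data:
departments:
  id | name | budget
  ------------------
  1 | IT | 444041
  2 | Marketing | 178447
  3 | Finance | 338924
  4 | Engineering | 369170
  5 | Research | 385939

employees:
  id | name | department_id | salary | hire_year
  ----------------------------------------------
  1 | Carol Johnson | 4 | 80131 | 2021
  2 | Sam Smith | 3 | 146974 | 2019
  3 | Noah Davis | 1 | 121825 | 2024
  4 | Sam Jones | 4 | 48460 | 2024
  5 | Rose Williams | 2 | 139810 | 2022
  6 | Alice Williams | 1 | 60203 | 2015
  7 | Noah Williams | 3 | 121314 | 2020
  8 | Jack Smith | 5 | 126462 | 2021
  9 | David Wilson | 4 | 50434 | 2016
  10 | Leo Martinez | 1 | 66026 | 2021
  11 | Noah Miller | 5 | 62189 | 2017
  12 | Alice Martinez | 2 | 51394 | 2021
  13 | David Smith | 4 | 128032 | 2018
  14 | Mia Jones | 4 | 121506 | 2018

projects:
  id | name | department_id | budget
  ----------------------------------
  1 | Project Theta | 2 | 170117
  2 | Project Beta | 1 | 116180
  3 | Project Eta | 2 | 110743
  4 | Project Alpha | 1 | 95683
SELECT p.name FROM departments p LEFT JOIN employees c ON c.department_id = p.id WHERE c.id IS NULL

Execution result:
(no rows)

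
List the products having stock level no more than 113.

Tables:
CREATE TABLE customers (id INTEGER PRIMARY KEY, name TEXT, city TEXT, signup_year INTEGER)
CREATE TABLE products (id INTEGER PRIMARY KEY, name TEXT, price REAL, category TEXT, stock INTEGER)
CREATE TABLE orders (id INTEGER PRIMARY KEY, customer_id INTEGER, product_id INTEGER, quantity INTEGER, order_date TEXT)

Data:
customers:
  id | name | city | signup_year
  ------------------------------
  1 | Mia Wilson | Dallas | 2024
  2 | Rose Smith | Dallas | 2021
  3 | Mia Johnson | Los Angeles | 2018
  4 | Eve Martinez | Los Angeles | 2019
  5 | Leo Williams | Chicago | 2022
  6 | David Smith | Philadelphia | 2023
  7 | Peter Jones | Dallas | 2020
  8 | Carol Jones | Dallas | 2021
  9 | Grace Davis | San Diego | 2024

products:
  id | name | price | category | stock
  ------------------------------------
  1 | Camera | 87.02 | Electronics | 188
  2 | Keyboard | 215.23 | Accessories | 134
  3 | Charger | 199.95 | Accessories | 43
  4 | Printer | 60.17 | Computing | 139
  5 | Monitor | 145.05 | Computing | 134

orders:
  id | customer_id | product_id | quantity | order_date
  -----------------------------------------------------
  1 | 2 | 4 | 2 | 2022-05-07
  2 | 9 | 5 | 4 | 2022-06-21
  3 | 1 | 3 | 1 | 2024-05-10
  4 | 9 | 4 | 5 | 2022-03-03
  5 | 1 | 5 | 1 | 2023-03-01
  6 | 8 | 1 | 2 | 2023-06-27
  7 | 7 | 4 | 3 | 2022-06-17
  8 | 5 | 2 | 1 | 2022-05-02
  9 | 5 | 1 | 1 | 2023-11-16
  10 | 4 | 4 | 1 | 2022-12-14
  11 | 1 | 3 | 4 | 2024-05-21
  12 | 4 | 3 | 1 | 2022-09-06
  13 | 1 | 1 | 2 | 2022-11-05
SELECT name, stock FROM products WHERE stock <= 113

Execution result:
name | stock
Charger | 43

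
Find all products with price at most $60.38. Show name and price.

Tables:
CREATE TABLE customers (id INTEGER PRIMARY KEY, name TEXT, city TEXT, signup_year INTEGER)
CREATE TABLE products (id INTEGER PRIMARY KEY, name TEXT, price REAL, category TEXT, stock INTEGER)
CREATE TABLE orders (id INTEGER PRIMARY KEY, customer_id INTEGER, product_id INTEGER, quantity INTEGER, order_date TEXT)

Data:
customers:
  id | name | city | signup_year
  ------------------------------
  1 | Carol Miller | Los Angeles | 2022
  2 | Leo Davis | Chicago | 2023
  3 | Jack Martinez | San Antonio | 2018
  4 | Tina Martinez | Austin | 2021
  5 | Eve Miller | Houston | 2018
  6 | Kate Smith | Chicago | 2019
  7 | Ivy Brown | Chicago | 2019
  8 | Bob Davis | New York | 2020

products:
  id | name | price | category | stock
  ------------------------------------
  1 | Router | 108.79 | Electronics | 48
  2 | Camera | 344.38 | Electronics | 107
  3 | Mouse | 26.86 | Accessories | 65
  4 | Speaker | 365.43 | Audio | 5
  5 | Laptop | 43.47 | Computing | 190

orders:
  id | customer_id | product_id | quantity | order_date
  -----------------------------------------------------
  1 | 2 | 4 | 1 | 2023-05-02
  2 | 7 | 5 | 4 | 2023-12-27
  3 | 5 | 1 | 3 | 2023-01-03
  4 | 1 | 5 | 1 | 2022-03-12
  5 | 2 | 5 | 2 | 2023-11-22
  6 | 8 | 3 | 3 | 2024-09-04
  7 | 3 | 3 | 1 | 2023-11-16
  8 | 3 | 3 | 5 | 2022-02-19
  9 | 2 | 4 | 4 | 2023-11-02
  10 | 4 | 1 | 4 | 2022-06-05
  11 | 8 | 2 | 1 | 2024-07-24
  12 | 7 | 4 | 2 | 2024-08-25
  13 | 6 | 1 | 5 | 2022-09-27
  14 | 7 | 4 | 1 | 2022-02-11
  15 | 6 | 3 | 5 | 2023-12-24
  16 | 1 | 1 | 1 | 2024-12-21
SELECT name, price FROM products WHERE price <= 60.38

Execution result:
name | price
Mouse | 26.86
Laptop | 43.47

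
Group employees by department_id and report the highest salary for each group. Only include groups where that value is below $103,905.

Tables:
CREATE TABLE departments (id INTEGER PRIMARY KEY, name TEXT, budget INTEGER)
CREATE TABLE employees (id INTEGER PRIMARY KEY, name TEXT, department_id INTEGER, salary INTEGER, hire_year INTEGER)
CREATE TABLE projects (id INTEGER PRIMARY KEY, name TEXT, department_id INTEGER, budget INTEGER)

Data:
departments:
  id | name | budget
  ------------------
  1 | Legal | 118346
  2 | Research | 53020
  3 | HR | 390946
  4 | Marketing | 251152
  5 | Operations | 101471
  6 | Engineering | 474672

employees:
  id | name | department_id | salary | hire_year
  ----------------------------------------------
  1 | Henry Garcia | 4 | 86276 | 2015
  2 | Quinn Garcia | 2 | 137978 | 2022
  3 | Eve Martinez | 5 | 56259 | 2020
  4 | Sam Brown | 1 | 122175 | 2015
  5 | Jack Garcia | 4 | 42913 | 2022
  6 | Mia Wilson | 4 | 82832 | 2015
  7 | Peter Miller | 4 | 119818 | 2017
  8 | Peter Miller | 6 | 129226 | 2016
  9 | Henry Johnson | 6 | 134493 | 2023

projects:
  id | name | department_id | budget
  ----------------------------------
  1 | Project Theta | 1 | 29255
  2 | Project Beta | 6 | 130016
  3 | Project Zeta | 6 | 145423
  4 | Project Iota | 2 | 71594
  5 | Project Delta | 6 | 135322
SELECT department_id, MAX(salary) AS max_salary FROM employees GROUP BY department_id HAVING MAX(salary) < 103905

Execution result:
department_id | max_salary
5 | 56259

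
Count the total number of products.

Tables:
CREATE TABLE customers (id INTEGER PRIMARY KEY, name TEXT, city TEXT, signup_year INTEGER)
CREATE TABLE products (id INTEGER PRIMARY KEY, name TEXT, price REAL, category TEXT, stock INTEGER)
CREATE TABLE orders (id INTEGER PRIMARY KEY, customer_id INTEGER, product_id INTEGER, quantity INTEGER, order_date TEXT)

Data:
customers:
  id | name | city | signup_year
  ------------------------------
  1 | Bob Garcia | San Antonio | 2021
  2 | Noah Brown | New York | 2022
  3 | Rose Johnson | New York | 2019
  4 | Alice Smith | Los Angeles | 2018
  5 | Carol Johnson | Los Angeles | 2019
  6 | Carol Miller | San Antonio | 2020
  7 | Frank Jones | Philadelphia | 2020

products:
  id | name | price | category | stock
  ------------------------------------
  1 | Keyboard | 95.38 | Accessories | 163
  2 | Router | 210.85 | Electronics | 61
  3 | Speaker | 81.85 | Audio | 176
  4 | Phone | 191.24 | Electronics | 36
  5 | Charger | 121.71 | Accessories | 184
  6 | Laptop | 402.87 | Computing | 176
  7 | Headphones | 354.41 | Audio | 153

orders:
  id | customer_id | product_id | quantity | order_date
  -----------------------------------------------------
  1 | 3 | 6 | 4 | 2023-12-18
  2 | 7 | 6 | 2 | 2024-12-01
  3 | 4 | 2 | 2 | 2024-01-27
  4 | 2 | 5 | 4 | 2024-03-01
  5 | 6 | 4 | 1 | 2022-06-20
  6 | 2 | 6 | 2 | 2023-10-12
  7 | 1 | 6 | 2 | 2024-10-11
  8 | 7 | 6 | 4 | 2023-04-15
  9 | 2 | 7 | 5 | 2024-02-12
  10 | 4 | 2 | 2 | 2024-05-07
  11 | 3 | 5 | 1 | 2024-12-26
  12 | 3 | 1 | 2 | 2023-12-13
SELECT COUNT(*) FROM products

Execution result:
7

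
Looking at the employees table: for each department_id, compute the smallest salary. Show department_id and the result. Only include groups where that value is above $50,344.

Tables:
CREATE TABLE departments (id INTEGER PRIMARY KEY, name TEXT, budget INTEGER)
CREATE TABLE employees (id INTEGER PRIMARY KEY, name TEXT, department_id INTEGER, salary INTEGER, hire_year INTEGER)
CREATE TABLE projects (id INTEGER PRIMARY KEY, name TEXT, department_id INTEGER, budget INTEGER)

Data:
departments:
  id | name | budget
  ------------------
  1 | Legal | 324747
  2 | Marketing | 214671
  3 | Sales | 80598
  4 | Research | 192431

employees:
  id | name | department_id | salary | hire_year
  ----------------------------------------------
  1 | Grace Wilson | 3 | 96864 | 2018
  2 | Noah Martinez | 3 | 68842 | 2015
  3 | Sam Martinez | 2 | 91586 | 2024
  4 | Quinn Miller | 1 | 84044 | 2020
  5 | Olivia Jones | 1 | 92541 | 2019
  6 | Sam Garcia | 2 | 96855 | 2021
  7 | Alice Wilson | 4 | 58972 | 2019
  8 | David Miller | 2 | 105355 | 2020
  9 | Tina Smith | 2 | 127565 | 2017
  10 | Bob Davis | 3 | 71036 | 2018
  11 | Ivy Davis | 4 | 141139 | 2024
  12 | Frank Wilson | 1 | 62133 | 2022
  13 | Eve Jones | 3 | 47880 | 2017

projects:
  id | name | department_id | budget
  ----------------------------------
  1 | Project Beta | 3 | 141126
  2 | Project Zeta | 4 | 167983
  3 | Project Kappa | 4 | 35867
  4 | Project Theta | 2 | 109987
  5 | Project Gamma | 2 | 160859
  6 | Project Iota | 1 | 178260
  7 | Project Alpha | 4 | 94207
SELECT department_id, MIN(salary) AS min_salary FROM employees GROUP BY department_id HAVING MIN(salary) > 50344

Execution result:
department_id | min_salary
1 | 62133
2 | 91586
4 | 58972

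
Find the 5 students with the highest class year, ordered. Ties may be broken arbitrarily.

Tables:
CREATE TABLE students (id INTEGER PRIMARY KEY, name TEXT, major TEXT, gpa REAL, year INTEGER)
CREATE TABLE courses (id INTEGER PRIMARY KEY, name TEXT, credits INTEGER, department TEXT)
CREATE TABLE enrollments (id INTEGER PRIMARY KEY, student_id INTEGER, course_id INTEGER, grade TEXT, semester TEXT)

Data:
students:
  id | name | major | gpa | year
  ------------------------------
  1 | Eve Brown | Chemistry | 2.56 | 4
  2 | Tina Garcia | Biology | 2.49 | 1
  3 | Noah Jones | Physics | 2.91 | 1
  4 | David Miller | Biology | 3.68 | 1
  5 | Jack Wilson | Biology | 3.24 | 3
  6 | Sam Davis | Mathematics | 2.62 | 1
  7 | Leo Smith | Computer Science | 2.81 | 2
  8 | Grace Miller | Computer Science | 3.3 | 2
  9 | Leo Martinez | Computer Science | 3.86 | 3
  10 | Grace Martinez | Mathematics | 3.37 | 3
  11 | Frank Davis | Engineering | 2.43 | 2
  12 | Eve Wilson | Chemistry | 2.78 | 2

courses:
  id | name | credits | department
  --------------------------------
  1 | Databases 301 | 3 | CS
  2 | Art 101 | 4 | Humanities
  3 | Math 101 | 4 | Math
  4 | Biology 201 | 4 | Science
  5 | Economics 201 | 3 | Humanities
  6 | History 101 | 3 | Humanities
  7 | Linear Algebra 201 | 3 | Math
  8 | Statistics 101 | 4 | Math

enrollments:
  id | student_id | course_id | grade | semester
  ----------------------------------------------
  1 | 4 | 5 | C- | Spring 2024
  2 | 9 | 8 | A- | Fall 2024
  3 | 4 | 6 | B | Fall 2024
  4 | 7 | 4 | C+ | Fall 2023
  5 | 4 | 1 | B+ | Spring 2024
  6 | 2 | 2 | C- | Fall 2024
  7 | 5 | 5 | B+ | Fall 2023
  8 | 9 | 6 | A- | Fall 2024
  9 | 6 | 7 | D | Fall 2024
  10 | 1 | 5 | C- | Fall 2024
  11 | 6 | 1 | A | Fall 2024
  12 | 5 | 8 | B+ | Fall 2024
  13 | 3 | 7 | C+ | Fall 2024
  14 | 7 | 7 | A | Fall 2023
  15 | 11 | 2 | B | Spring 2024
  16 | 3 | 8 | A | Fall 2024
SELECT name, year FROM students ORDER BY year DESC LIMIT 5

Execution result:
name | year
Eve Brown | 4
Jack Wilson | 3
Leo Martinez | 3
Grace Martinez | 3
Leo Smith | 2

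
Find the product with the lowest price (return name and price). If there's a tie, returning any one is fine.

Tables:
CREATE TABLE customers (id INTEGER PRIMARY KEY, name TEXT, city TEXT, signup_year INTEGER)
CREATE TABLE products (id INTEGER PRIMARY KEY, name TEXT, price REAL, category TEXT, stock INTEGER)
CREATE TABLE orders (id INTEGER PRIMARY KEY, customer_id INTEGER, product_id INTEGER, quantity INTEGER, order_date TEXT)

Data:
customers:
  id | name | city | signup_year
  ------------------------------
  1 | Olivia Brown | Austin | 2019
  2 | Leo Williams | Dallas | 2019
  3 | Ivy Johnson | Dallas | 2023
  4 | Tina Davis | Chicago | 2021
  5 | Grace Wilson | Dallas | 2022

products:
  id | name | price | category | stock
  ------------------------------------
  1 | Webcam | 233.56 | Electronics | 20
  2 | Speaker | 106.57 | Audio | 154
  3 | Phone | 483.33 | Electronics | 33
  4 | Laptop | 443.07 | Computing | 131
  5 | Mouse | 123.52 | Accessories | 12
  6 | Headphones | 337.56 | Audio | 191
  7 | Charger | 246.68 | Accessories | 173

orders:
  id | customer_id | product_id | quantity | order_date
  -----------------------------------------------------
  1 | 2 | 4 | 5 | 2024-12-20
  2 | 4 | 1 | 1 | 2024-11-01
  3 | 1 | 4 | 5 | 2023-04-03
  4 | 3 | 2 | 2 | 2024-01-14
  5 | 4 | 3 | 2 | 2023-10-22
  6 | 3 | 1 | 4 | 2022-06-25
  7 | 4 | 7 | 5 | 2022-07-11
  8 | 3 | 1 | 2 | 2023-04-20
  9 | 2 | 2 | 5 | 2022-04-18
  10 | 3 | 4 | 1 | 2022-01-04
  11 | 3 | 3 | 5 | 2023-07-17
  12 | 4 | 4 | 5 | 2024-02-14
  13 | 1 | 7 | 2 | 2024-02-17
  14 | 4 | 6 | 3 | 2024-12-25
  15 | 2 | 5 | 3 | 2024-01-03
SELECT name, price FROM products ORDER BY price ASC LIMIT 1

Execution result:
name | price
Speaker | 106.57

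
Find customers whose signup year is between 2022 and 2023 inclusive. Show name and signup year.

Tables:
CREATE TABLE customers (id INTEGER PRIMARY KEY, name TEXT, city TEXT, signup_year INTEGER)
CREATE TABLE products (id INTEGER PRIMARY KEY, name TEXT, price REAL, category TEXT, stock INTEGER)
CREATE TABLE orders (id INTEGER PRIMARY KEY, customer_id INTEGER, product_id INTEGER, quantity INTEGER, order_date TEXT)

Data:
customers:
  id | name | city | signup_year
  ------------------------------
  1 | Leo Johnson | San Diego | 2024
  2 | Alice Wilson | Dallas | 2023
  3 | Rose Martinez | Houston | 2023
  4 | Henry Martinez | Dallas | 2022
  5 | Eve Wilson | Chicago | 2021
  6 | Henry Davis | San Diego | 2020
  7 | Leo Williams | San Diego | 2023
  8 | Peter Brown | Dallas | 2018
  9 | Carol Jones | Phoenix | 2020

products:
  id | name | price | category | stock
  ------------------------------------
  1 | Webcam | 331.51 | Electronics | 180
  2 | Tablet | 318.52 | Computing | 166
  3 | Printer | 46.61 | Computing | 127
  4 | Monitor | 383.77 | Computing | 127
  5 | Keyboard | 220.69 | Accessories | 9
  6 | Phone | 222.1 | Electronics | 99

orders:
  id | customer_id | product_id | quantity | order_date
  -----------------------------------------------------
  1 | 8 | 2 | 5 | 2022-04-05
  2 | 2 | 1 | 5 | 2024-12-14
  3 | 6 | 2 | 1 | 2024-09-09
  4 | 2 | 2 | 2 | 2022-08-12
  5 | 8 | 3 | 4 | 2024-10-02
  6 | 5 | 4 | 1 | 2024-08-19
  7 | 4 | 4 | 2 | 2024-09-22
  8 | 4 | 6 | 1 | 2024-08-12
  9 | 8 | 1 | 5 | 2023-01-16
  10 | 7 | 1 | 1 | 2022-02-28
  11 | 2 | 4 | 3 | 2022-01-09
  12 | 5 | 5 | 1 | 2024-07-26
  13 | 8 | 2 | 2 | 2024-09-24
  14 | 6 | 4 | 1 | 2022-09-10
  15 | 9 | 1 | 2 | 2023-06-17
SELECT name, signup_year FROM customers WHERE signup_year BETWEEN 2022 AND 2023

Execution result:
name | signup_year
Alice Wilson | 2023
Rose Martinez | 2023
Henry Martinez | 2022
Leo Williams | 2023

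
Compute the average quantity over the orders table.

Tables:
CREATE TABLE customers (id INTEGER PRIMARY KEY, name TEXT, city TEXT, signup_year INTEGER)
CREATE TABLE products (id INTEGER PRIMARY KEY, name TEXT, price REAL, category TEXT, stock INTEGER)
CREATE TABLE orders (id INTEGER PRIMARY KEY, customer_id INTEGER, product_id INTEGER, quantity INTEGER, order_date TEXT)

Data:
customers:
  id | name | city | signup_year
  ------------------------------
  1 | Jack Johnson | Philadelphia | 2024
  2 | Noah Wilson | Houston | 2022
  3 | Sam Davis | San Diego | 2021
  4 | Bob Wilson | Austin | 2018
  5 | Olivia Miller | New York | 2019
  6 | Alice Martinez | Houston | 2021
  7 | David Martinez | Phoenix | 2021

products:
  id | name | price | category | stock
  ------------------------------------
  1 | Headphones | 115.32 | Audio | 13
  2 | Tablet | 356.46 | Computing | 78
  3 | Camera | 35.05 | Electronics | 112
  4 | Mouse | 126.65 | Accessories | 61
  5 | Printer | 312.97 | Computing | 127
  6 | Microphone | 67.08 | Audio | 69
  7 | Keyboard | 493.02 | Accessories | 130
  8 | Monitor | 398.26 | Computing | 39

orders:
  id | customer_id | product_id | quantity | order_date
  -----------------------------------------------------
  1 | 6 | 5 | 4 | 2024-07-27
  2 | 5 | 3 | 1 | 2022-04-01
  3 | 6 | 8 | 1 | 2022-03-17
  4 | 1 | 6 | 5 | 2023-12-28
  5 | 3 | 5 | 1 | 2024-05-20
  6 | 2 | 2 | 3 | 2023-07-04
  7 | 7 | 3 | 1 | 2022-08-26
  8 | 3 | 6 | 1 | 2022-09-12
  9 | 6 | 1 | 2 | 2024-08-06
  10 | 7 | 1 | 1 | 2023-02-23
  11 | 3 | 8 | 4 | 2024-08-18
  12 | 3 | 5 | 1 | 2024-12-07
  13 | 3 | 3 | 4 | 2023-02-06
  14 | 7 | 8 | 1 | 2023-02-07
SELECT AVG(quantity) FROM orders

Execution result:
2.14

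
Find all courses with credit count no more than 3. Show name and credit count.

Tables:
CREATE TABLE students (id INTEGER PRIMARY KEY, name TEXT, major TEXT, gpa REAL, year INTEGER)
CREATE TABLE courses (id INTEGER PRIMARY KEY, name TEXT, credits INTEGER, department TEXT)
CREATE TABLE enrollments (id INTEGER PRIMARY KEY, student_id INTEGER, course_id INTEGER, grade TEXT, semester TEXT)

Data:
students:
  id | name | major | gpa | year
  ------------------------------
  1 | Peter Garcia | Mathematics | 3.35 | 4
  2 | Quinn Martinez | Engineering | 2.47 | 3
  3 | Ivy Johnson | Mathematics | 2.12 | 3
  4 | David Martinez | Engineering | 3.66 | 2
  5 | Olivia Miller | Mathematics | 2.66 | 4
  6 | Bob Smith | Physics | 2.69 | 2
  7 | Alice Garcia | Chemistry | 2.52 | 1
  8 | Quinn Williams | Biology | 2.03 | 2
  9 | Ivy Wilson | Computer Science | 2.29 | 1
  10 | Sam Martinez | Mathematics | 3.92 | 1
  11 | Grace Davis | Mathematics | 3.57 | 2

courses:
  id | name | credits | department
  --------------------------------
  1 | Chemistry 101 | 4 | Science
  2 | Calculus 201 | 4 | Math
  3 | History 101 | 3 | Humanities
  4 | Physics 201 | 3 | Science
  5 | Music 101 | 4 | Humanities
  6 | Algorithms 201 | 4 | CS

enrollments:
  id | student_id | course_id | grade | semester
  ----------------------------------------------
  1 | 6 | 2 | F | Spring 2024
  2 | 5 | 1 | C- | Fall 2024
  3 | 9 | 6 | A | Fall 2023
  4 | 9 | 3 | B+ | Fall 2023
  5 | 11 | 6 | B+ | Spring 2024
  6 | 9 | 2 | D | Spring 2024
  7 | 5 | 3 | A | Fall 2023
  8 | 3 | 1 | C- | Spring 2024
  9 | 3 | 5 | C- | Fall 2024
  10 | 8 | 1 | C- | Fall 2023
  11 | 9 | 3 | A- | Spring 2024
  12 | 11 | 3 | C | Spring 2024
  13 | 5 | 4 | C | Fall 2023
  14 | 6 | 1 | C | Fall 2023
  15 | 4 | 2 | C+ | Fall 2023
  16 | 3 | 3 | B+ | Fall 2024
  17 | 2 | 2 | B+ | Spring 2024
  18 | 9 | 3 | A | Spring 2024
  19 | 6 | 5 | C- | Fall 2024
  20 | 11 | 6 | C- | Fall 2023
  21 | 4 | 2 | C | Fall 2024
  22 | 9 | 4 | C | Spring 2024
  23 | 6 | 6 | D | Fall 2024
SELECT name, credits FROM courses WHERE credits <= 3

Execution result:
name | credits
History 101 | 3
Physics 201 | 3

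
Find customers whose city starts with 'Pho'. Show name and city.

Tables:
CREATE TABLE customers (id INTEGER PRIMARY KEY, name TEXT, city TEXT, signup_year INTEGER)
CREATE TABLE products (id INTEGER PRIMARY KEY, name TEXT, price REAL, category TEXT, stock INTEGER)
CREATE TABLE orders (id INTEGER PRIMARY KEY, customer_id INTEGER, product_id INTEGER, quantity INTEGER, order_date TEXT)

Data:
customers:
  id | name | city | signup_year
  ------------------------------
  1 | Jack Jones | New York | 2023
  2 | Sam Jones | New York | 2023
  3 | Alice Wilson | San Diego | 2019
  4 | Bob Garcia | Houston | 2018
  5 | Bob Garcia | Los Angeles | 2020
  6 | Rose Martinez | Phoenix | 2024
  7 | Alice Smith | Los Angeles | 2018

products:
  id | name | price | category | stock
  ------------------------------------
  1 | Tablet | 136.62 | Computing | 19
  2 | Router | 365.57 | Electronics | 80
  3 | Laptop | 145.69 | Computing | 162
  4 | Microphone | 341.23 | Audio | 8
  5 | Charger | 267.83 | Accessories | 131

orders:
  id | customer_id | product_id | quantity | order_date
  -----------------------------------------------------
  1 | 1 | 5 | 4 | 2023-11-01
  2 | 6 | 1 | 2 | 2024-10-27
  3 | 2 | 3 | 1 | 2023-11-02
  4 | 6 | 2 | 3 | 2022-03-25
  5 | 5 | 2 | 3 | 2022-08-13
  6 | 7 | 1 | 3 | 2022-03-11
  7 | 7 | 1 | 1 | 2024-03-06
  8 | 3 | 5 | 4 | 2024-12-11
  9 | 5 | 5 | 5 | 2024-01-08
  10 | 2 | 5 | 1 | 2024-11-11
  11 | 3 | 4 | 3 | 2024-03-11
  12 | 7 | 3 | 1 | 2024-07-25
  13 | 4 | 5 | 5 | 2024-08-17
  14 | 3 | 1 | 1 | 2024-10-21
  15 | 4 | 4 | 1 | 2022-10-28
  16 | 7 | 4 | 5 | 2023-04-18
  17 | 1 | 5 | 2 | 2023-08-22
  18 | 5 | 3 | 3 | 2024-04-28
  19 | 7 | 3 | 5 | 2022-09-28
SELECT name, city FROM customers WHERE city LIKE 'Pho%'

Execution result:
name | city
Rose Martinez | Phoenix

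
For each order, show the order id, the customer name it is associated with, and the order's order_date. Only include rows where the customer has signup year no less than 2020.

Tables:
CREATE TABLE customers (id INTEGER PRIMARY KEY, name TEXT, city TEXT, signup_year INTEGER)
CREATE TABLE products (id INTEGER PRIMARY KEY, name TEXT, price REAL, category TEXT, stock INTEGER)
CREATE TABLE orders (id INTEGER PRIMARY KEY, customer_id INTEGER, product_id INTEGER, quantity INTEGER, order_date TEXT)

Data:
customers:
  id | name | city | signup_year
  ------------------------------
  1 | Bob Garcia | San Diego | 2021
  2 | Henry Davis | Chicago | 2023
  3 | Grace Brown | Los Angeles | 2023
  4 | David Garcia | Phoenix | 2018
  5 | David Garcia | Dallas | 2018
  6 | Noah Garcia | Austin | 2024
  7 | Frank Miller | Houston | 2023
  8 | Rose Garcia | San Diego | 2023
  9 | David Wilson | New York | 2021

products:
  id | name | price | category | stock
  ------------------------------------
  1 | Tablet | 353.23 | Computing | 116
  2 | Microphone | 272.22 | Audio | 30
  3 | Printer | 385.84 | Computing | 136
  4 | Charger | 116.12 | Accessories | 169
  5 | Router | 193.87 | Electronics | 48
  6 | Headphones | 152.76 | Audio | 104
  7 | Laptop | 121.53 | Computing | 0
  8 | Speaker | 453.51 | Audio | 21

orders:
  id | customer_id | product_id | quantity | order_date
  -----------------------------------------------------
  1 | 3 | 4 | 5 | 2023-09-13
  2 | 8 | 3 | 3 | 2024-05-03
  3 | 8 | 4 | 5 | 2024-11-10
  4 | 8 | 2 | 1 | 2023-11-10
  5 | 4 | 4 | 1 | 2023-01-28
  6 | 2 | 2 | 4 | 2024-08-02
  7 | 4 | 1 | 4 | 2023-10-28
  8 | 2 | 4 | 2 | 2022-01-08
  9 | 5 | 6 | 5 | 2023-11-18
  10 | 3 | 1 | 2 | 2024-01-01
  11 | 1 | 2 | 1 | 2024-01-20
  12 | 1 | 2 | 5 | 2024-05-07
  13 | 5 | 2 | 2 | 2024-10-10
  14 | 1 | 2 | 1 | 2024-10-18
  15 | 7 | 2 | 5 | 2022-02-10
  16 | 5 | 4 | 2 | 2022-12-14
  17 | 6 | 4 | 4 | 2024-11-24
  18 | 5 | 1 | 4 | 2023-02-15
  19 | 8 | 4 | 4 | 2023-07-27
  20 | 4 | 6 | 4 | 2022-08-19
SELECT c.id, p.name AS customer, c.order_date FROM orders c JOIN customers p ON c.customer_id = p.id WHERE p.signup_year >= 2020

Execution result:
id | customer | order_date
1 | Grace Brown | 2023-09-13
2 | Rose Garcia | 2024-05-03
3 | Rose Garcia | 2024-11-10
4 | Rose Garcia | 2023-11-10
6 | Henry Davis | 2024-08-02
8 | Henry Davis | 2022-01-08
10 | Grace Brown | 2024-01-01
11 | Bob Garcia | 2024-01-20
12 | Bob Garcia | 2024-05-07
14 | Bob Garcia | 2024-10-18
15 | Frank Miller | 2022-02-10
17 | Noah Garcia | 2024-11-24
19 | Rose Garcia | 2023-07-27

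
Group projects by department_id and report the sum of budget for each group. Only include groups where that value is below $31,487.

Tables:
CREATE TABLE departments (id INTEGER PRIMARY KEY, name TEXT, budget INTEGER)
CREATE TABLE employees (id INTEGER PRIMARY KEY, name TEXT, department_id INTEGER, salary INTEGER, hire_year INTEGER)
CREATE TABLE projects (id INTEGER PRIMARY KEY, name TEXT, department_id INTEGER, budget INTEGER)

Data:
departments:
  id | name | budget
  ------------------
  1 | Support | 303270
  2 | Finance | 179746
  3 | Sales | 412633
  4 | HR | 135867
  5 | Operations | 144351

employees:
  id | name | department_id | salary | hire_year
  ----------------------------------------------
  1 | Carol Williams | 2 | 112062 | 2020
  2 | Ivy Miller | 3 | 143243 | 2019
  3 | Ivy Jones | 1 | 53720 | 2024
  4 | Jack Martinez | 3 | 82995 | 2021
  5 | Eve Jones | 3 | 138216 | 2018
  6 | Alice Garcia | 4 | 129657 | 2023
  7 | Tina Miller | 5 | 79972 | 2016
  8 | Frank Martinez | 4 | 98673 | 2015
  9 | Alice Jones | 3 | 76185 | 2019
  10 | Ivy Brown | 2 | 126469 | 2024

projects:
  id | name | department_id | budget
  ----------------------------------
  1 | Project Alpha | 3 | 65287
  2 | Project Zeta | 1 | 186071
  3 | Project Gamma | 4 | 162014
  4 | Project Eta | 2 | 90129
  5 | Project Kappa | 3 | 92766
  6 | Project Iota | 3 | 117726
SELECT department_id, SUM(budget) AS sum_budget FROM projects GROUP BY department_id HAVING SUM(budget) < 31487

Execution result:
(no rows)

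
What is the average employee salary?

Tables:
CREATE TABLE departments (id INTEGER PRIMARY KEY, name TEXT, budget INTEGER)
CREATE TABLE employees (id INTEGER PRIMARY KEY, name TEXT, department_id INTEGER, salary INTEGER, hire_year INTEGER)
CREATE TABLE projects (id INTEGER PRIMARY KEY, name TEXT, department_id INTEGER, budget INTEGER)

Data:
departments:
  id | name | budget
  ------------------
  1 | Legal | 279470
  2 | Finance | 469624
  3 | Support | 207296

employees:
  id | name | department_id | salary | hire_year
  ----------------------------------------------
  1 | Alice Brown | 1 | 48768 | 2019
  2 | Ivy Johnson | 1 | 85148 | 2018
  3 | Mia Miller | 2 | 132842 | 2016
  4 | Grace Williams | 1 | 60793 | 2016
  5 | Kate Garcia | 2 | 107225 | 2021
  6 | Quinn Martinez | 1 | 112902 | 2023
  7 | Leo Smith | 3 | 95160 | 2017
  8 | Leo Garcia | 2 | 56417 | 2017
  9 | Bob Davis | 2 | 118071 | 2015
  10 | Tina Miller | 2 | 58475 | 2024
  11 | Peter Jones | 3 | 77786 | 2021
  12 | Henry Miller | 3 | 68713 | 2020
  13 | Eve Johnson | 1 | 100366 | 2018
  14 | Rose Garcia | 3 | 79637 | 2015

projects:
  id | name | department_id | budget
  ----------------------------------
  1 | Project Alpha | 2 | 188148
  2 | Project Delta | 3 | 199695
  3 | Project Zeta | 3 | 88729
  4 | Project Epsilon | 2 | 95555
SELECT AVG(salary) FROM employees

Execution result:
85878.79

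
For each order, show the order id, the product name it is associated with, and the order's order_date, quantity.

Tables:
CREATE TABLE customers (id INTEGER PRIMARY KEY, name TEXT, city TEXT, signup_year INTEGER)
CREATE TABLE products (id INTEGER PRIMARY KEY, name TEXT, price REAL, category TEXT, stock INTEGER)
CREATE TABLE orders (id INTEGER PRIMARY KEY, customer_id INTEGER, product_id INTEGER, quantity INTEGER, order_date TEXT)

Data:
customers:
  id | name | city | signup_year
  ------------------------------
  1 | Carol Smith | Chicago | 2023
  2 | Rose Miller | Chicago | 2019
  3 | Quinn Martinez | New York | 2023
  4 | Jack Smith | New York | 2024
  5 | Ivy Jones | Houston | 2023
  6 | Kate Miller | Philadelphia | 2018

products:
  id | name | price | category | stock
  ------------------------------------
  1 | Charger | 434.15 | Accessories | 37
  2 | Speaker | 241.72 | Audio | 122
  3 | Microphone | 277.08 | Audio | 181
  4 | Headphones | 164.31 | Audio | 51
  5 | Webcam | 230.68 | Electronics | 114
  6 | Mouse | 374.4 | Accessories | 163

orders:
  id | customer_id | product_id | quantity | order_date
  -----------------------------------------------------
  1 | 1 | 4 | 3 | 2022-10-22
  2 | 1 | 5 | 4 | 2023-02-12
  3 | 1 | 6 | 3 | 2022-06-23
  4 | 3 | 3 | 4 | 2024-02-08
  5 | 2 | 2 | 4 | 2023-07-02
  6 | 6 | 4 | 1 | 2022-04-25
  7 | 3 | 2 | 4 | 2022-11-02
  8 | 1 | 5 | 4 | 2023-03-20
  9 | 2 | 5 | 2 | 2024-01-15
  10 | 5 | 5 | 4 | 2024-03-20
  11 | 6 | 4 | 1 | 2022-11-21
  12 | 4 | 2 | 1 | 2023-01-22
SELECT c.id, p.name AS product, c.order_date, c.quantity FROM orders c JOIN products p ON c.product_id = p.id

Execution result:
id | product | order_date | quantity
1 | Headphones | 2022-10-22 | 3
2 | Webcam | 2023-02-12 | 4
3 | Mouse | 2022-06-23 | 3
4 | Microphone | 2024-02-08 | 4
5 | Speaker | 2023-07-02 | 4
6 | Headphones | 2022-04-25 | 1
7 | Speaker | 2022-11-02 | 4
8 | Webcam | 2023-03-20 | 4
9 | Webcam | 2024-01-15 | 2
10 | Webcam | 2024-03-20 | 4
11 | Headphones | 2022-11-21 | 1
12 | Speaker | 2023-01-22 | 1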